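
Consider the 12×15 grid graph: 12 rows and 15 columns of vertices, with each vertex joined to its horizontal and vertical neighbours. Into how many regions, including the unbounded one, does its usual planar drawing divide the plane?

155

The grid has V = 12·15 = 180 vertices and E = 12·14 + 15·11 = 333 edges.
F = 2 − V + E = 2 − 180 + 333 = 155.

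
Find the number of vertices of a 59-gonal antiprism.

118

An antiprism on an n-gon has two n-gon caps and 2n triangles: V = 2·59 = 118, E = 4·59 = 236, F = 2·59 + 2 = 120.
Check: V − E + F = 118 − 236 + 120 = 2.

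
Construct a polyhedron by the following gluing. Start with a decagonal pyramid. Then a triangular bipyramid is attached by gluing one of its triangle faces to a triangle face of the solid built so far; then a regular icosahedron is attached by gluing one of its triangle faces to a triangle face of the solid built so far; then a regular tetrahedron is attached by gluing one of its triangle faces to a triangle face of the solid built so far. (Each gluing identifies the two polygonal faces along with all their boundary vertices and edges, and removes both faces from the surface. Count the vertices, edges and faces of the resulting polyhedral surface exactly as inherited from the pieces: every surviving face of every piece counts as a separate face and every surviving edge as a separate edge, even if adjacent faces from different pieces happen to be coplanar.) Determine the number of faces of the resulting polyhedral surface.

35

A decagonal pyramid: V=11, E=20, F=11.
Attach a triangular bipyramid (V=5, E=9, F=6) along a 3-gon: merge 3 vertices and 3 edges, delete both glued faces → V=13, E=26, F=15.
Attach a regular icosahedron (V=12, E=30, F=20) along a 3-gon: merge 3 vertices and 3 edges, delete both glued faces → V=22, E=53, F=33.
Attach a regular tetrahedron (V=4, E=6, F=4) along a 3-gon: merge 3 vertices and 3 edges, delete both glued faces → V=23, E=56, F=35.
Check: V − E + F = 23 − 56 + 35 = 2.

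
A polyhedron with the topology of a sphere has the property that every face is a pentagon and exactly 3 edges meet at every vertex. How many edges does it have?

30

Each face has 5 edges and each edge borders two faces, so 2E = 5F.
Each vertex has degree 3, so 3V = 2E and hence V = 5F/3.
Euler: V − E + F = 2 ⇒ (5F/3) − (5F/2) + F = 2.
Multiply by 6: (10 − 15 + 6)F = 12, i.e. 1F = 12.
So F = 12, E = 5·12/2 = 30, V = 5·12/3 = 20.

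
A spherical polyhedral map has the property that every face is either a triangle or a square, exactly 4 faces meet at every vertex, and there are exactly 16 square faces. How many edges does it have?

44

Let x be the number of triangles; then F = 16 + x.
Edge–face incidences: 2E = 4·16 + 3·x = 64 + 3x.
Every vertex has degree 4, so 4V = 2E.
Euler: V − E + F = 2 ⇒ (2E)/4 − E + (16 + x) = 2.
Multiply by 8: 2·(2E) − 4·(2E) + 8·(16 + x) = 16, i.e. 128 + 8x − 2·(64 + 3x) = 16.
Collecting terms: 2x = 16, so x = 8.
Then 2E = 64 + 3·8 = 88, so E = 44, V = 2E/4 = 22, F = 16 + 8 = 24.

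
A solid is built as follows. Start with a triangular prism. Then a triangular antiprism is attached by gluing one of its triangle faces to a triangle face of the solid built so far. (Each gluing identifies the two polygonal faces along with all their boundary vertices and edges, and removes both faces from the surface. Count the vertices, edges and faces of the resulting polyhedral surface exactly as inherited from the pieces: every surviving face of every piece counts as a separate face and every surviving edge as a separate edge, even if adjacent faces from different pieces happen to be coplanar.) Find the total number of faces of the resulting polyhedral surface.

11

A triangular prism: V=6, E=9, F=5.
Attach a triangular antiprism (V=6, E=12, F=8) along a 3-gon: merge 3 vertices and 3 edges, delete both glued faces → V=9, E=18, F=11.
Check: V − E + F = 9 − 18 + 11 = 2.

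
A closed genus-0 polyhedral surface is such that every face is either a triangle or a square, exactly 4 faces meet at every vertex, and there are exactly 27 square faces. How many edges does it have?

66

Let x be the number of triangles; then F = 27 + x.
Edge–face incidences: 2E = 4·27 + 3·x = 108 + 3x.
Every vertex has degree 4, so 4V = 2E.
Euler: V − E + F = 2 ⇒ (2E)/4 − E + (27 + x) = 2.
Multiply by 8: 2·(2E) − 4·(2E) + 8·(27 + x) = 16, i.e. 216 + 8x − 2·(108 + 3x) = 16.
Collecting terms: 2x = 16, so x = 8.
Then 2E = 108 + 3·8 = 132, so E = 66, V = 2E/4 = 33, F = 27 + 8 = 35.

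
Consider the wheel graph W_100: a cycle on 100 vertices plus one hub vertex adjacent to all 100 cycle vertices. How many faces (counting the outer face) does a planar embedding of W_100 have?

W_100 has V = 100 + 1 = 101 vertices and E = 2·100 = 200 edges.
By Euler's formula F = 2 − V + E = 2 − 101 + 200 = 101.

101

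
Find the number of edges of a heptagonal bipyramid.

21

A bipyramid over an n-gon has 2n triangular faces and n + 2 vertices: V = 7 + 2 = 9, E = 3·7 = 21, F = 2·7 = 14.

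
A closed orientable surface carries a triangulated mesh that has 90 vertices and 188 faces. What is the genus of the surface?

Every face is a triangle, so 2E = 3·188 = 564, giving E = 282.
χ = V − E + F = 90 − 282 + 188 = -4.
For a closed orientable surface χ = 2 − 2g, so g = (2 − (-4))/2 = 3.

3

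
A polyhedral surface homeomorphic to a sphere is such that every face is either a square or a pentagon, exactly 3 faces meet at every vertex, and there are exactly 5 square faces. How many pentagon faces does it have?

2

Let x be the number of pentagons; then F = 5 + x.
Edge–face incidences: 2E = 4·5 + 5·x = 20 + 5x.
Every vertex has degree 3, so 3V = 2E.
Euler: V − E + F = 2 ⇒ (2E)/3 − E + (5 + x) = 2.
Multiply by 6: 2·(2E) − 3·(2E) + 6·(5 + x) = 12, i.e. 30 + 6x − (20 + 5x) = 12.
Collecting terms: x + 10 = 12, so x = 2.
Then 2E = 20 + 5·2 = 30, so E = 15, V = 2E/3 = 10, F = 5 + 2 = 7.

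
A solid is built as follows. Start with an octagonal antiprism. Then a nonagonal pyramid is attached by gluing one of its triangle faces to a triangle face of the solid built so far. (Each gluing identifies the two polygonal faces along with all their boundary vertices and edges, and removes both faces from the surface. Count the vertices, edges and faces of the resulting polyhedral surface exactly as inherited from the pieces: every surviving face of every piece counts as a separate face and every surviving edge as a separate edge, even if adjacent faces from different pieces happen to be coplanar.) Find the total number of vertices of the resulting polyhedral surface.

23

An octagonal antiprism: V=16, E=32, F=18.
Attach a nonagonal pyramid (V=10, E=18, F=10) along a 3-gon: merge 3 vertices and 3 edges, delete both glued faces → V=23, E=47, F=26.
Check: V − E + F = 23 − 47 + 26 = 2.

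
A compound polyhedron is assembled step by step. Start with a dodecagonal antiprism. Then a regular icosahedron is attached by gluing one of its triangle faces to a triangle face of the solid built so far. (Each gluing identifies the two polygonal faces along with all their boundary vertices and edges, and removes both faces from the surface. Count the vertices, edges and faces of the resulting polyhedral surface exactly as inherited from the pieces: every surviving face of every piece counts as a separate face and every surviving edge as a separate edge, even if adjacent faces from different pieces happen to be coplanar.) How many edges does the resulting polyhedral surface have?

75

A dodecagonal antiprism: V=24, E=48, F=26.
Attach a regular icosahedron (V=12, E=30, F=20) along a 3-gon: merge 3 vertices and 3 edges, delete both glued faces → V=33, E=75, F=44.
Check: V − E + F = 33 − 75 + 44 = 2.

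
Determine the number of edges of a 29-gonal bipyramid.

A bipyramid over an n-gon has 2n triangular faces and n + 2 vertices: V = 29 + 2 = 31, E = 3·29 = 87, F = 2·29 = 58.
Check: V − E + F = 31 − 87 + 58 = 2.

87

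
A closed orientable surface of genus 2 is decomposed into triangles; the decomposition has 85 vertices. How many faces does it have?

χ = 2 − 2·2 = -2, and every face is a triangle so 3F = 2E.
V − E + F = -2 with E = 3F/2 gives 85 − (3/2 − 1)·F = -2, so F = 174 and E = 261.

174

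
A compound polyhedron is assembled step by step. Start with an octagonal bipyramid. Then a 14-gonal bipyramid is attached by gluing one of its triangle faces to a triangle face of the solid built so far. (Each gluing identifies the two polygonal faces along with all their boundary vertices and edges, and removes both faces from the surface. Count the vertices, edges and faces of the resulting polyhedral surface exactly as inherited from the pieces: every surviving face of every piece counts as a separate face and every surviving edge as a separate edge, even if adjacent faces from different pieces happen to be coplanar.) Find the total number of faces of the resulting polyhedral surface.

An octagonal bipyramid: V=10, E=24, F=16.
Attach a 14-gonal bipyramid (V=16, E=42, F=28) along a 3-gon: merge 3 vertices and 3 edges, delete both glued faces → V=23, E=63, F=42.
Check: V − E + F = 23 − 63 + 42 = 2.

42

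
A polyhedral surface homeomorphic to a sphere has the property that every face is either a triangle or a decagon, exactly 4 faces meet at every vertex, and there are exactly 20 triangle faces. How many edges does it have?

Let x be the number of decagons; then F = 20 + x.
Edge–face incidences: 2E = 3·20 + 10·x = 60 + 10x.
Every vertex has degree 4, so 4V = 2E.
Euler: V − E + F = 2 ⇒ (2E)/4 − E + (20 + x) = 2.
Multiply by 8: 2·(2E) − 4·(2E) + 8·(20 + x) = 16, i.e. 160 + 8x − 2·(60 + 10x) = 16.
Collecting terms: −12x + 40 = 16, so −12x = −24, so x = 2.
Then 2E = 60 + 10·2 = 80, so E = 40, V = 2E/4 = 20, F = 20 + 2 = 22.

40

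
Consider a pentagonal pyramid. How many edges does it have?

10

A pyramid on an n-gon base has one n-gon and n triangles: V = 5 + 1 = 6, E = 2·5 = 10, F = 5 + 1 = 6.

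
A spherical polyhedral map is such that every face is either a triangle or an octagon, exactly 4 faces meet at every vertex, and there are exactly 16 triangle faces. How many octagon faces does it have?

Let x be the number of octagons; then F = 16 + x.
Edge–face incidences: 2E = 3·16 + 8·x = 48 + 8x.
Every vertex has degree 4, so 4V = 2E.
Euler: V − E + F = 2 ⇒ (2E)/4 − E + (16 + x) = 2.
Multiply by 8: 2·(2E) − 4·(2E) + 8·(16 + x) = 16, i.e. 128 + 8x − 2·(48 + 8x) = 16.
Collecting terms: −8x + 32 = 16, so −8x = −16, so x = 2.
Then 2E = 48 + 8·2 = 64, so E = 32, V = 2E/4 = 16, F = 16 + 2 = 18.

2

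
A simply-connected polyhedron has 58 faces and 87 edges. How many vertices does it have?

31

Here V − E + F = 2.
V = 2 + E − F = 2 + 87 − 58 = 31.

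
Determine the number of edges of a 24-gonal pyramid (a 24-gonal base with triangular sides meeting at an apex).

A pyramid on an n-gon base has one n-gon and n triangles: V = 24 + 1 = 25, E = 2·24 = 48, F = 24 + 1 = 25.

48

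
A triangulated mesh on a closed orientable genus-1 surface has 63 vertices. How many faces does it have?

126

χ = 2 − 2·1 = 0, and every face is a triangle so 3F = 2E.
V − E + F = 0 with E = 3F/2 gives 63 − (3/2 − 1)·F = 0, so F = 126 and E = 189.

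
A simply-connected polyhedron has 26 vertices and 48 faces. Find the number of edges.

72

Here V − E + F = 2.
E = V + F − (2) = 26 + 48 − (2) = 72.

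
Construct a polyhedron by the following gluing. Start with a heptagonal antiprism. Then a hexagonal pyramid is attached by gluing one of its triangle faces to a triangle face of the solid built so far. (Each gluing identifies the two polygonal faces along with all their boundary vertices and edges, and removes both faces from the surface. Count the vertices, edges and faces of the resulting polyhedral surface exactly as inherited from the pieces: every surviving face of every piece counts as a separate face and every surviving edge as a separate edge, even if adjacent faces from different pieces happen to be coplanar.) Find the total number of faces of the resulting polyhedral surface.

A heptagonal antiprism: V=14, E=28, F=16.
Attach a hexagonal pyramid (V=7, E=12, F=7) along a 3-gon: merge 3 vertices and 3 edges, delete both glued faces → V=18, E=37, F=21.
Check: V − E + F = 18 − 37 + 21 = 2.

21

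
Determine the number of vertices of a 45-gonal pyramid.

46

A pyramid on an n-gon base has one n-gon and n triangles: V = 45 + 1 = 46, E = 2·45 = 90, F = 45 + 1 = 46.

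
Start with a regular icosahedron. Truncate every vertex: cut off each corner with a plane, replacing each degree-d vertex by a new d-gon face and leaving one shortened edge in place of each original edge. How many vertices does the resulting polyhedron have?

60

The base solid has V = 12, E = 30, F = 20.
Truncation replaces each original edge-end by a new vertex, so V′ = 2E = 60.
Each original edge survives, and each old vertex of degree d contributes d new edges; summing degrees gives Σd = 2E, so E′ = E + 2E = 3E = 90.
Each original face survives and each original vertex becomes one new face: F′ = F + V = 32.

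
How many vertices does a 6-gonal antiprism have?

An antiprism on an n-gon has two n-gon caps and 2n triangles: V = 2·6 = 12, E = 4·6 = 24, F = 2·6 + 2 = 14.
Check: V − E + F = 12 − 24 + 14 = 2.

12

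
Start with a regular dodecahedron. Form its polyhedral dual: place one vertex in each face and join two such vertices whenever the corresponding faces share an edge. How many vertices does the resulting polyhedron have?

The base solid has V = 20, E = 30, F = 12.
The dual swaps V and F and preserves E: V′ = F = 12, E′ = E = 30, F′ = V = 20.

12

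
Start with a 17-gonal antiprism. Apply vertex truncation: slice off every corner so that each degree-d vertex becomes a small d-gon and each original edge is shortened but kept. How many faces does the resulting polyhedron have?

70

The base solid has V = 34, E = 68, F = 36.
Truncation replaces each original edge-end by a new vertex, so V′ = 2E = 136.
Each original edge survives, and each old vertex of degree d contributes d new edges; summing degrees gives Σd = 2E, so E′ = E + 2E = 3E = 204.
Each original face survives and each original vertex becomes one new face: F′ = F + V = 70.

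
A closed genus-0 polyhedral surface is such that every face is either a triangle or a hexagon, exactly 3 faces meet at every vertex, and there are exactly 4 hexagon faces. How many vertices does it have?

Let x be the number of triangles; then F = 4 + x.
Edge–face incidences: 2E = 6·4 + 3·x = 24 + 3x.
Every vertex has degree 3, so 3V = 2E.
Euler: V − E + F = 2 ⇒ (2E)/3 − E + (4 + x) = 2.
Multiply by 6: 2·(2E) − 3·(2E) + 6·(4 + x) = 12, i.e. 24 + 6x − (24 + 3x) = 12.
Collecting terms: 3x = 12, so x = 4.
Then 2E = 24 + 3·4 = 36, so E = 18, V = 2E/3 = 12, F = 4 + 4 = 8.

12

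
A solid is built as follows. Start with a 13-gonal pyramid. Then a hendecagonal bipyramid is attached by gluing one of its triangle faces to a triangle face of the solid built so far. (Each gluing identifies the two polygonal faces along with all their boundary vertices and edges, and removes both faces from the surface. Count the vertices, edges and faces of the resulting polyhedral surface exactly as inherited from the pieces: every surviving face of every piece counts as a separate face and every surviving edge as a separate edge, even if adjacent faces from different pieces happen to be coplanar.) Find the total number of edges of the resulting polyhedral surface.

A 13-gonal pyramid: V=14, E=26, F=14.
Attach a hendecagonal bipyramid (V=13, E=33, F=22) along a 3-gon: merge 3 vertices and 3 edges, delete both glued faces → V=24, E=56, F=34.
Check: V − E + F = 24 − 56 + 34 = 2.

56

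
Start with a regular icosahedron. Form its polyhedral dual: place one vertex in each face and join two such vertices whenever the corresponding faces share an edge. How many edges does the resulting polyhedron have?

The base solid has V = 12, E = 30, F = 20.
The dual swaps V and F and preserves E: V′ = F = 20, E′ = E = 30, F′ = V = 12.

30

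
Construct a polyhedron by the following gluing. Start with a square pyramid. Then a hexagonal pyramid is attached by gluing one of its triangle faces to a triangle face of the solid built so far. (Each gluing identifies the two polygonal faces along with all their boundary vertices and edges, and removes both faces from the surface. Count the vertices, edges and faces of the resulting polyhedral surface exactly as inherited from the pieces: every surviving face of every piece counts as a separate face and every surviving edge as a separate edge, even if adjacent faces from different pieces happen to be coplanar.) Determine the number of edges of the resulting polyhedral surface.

17

A square pyramid: V=5, E=8, F=5.
Attach a hexagonal pyramid (V=7, E=12, F=7) along a 3-gon: merge 3 vertices and 3 edges, delete both glued faces → V=9, E=17, F=10.
Check: V − E + F = 9 − 17 + 10 = 2.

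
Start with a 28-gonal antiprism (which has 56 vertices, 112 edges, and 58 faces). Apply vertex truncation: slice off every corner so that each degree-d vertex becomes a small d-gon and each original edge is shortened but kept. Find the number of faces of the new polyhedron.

Truncation replaces each original edge-end by a new vertex, so V′ = 2E = 224.
Each original edge survives, and each old vertex of degree d contributes d new edges; summing degrees gives Σd = 2E, so E′ = E + 2E = 3E = 336.
Each original face survives and each original vertex becomes one new face: F′ = F + V = 114.

114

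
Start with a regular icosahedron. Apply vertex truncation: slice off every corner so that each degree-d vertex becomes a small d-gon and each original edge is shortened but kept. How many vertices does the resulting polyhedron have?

60

The base solid has V = 12, E = 30, F = 20.
Truncation replaces each original edge-end by a new vertex, so V′ = 2E = 60.
Each original edge survives, and each old vertex of degree d contributes d new edges; summing degrees gives Σd = 2E, so E′ = E + 2E = 3E = 90.
Each original face survives and each original vertex becomes one new face: F′ = F + V = 32.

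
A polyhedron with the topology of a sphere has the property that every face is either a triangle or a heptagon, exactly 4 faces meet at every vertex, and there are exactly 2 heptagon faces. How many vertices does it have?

14

Let x be the number of triangles; then F = 2 + x.
Edge–face incidences: 2E = 7·2 + 3·x = 14 + 3x.
Every vertex has degree 4, so 4V = 2E.
Euler: V − E + F = 2 ⇒ (2E)/4 − E + (2 + x) = 2.
Multiply by 8: 2·(2E) − 4·(2E) + 8·(2 + x) = 16, i.e. 16 + 8x − 2·(14 + 3x) = 16.
Collecting terms: 2x − 12 = 16, so 2x = 28, so x = 14.
Then 2E = 14 + 3·14 = 56, so E = 28, V = 2E/4 = 14, F = 2 + 14 = 16.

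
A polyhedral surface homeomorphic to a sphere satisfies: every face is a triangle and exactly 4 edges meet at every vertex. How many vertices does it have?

6

Each face has 3 edges and each edge borders two faces, so 2E = 3F.
Each vertex has degree 4, so 4V = 2E and hence V = 3F/4.
Euler: V − E + F = 2 ⇒ (3F/4) − (3F/2) + F = 2.
Multiply by 8: (6 − 12 + 8)F = 16, i.e. 2F = 16.
So F = 8, E = 3·8/2 = 12, V = 3·8/4 = 6.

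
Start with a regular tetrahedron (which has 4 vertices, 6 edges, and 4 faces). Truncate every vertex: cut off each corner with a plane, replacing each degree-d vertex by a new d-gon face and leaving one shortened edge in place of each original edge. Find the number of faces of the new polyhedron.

8

Truncation replaces each original edge-end by a new vertex, so V′ = 2E = 12.
Each original edge survives, and each old vertex of degree d contributes d new edges; summing degrees gives Σd = 2E, so E′ = E + 2E = 3E = 18.
Each original face survives and each original vertex becomes one new face: F′ = F + V = 8.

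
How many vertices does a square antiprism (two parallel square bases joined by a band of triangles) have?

An antiprism on an n-gon has two n-gon caps and 2n triangles: V = 2·4 = 8, E = 4·4 = 16, F = 2·4 + 2 = 10.

8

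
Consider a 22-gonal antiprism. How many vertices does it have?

An antiprism on an n-gon has two n-gon caps and 2n triangles: V = 2·22 = 44, E = 4·22 = 88, F = 2·22 + 2 = 46.

44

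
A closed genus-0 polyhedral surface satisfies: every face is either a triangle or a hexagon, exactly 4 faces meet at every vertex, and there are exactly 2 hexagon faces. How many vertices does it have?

Let x be the number of triangles; then F = 2 + x.
Edge–face incidences: 2E = 6·2 + 3·x = 12 + 3x.
Every vertex has degree 4, so 4V = 2E.
Euler: V − E + F = 2 ⇒ (2E)/4 − E + (2 + x) = 2.
Multiply by 8: 2·(2E) − 4·(2E) + 8·(2 + x) = 16, i.e. 16 + 8x − 2·(12 + 3x) = 16.
Collecting terms: 2x − 8 = 16, so 2x = 24, so x = 12.
Then 2E = 12 + 3·12 = 48, so E = 24, V = 2E/4 = 12, F = 2 + 12 = 14.

12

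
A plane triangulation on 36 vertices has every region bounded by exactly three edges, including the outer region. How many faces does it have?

68

In a plane triangulation 3F = 2E and V − E + F = 2, so F = 2V − 4 = 2·36 − 4 = 68.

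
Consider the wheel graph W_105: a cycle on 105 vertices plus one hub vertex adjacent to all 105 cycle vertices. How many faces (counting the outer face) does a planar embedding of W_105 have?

106

W_105 has V = 105 + 1 = 106 vertices and E = 2·105 = 210 edges.
By Euler's formula F = 2 − V + E = 2 − 106 + 210 = 106.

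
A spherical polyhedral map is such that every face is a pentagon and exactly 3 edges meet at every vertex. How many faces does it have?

Each face has 5 edges and each edge borders two faces, so 2E = 5F.
Each vertex has degree 3, so 3V = 2E and hence V = 5F/3.
Euler: V − E + F = 2 ⇒ (5F/3) − (5F/2) + F = 2.
Multiply by 6: (10 − 15 + 6)F = 12, i.e. 1F = 12.
So F = 12, E = 5·12/2 = 30, V = 5·12/3 = 20.

12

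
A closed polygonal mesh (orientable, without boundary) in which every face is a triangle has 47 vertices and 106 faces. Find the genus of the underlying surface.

4

Every face is a triangle, so 2E = 3·106 = 318, giving E = 159.
χ = V − E + F = 47 − 159 + 106 = -6.
For a closed orientable surface χ = 2 − 2g, so g = (2 − (-6))/2 = 4.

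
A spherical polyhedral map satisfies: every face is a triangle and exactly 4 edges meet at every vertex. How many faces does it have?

Each face has 3 edges and each edge borders two faces, so 2E = 3F.
Each vertex has degree 4, so 4V = 2E and hence V = 3F/4.
Euler: V − E + F = 2 ⇒ (3F/4) − (3F/2) + F = 2.
Multiply by 8: (6 − 12 + 8)F = 16, i.e. 2F = 16.
So F = 8, E = 3·8/2 = 12, V = 3·8/4 = 6.

8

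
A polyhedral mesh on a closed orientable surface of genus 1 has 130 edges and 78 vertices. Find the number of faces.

52

For a closed orientable surface of genus 1, χ = 2 − 2·1 = 0.
F = 0 − V + E = 0 − 78 + 130 = 52.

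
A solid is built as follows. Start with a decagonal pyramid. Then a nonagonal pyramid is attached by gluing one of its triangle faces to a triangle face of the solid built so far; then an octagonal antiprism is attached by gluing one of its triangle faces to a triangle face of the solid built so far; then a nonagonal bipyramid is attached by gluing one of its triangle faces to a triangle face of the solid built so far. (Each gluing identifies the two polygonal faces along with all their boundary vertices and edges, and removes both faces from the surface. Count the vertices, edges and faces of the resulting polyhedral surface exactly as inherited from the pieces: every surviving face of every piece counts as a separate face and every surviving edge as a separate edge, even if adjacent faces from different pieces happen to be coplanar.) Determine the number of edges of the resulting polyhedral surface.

88

A decagonal pyramid: V=11, E=20, F=11.
Attach a nonagonal pyramid (V=10, E=18, F=10) along a 3-gon: merge 3 vertices and 3 edges, delete both glued faces → V=18, E=35, F=19.
Attach an octagonal antiprism (V=16, E=32, F=18) along a 3-gon: merge 3 vertices and 3 edges, delete both glued faces → V=31, E=64, F=35.
Attach a nonagonal bipyramid (V=11, E=27, F=18) along a 3-gon: merge 3 vertices and 3 edges, delete both glued faces → V=39, E=88, F=51.
Check: V − E + F = 39 − 88 + 51 = 2.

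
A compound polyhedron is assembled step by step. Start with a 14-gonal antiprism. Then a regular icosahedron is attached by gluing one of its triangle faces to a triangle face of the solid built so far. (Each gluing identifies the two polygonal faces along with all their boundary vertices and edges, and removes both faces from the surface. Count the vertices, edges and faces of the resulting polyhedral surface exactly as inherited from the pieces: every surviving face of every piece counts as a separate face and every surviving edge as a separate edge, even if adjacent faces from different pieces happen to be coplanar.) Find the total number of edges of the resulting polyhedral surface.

A 14-gonal antiprism: V=28, E=56, F=30.
Attach a regular icosahedron (V=12, E=30, F=20) along a 3-gon: merge 3 vertices and 3 edges, delete both glued faces → V=37, E=83, F=48.
Check: V − E + F = 37 − 83 + 48 = 2.

83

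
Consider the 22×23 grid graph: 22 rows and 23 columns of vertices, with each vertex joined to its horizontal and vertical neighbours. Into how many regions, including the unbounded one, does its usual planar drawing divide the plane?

The grid has V = 22·23 = 506 vertices and E = 22·22 + 23·21 = 967 edges.
F = 2 − V + E = 2 − 506 + 967 = 463.

463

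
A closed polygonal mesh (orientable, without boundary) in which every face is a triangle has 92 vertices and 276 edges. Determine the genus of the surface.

1

Every face is a triangle and each edge borders two faces, so 3F = 2·276, giving F = 184.
χ = V − E + F = 92 − 276 + 184 = 0.
For a closed orientable surface χ = 2 − 2g, so g = (2 − (0))/2 = 1.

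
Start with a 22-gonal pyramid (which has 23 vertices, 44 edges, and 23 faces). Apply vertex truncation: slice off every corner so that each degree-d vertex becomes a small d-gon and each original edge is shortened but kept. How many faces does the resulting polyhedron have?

46

Truncation replaces each original edge-end by a new vertex, so V′ = 2E = 88.
Each original edge survives, and each old vertex of degree d contributes d new edges; summing degrees gives Σd = 2E, so E′ = E + 2E = 3E = 132.
Each original face survives and each original vertex becomes one new face: F′ = F + V = 46.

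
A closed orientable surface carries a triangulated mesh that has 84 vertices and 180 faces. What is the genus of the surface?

Every face is a triangle, so 2E = 3·180 = 540, giving E = 270.
χ = V − E + F = 84 − 270 + 180 = -6.
For a closed orientable surface χ = 2 − 2g, so g = (2 − (-6))/2 = 4.

4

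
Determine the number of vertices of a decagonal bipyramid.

12

A bipyramid over an n-gon has 2n triangular faces and n + 2 vertices: V = 10 + 2 = 12, E = 3·10 = 30, F = 2·10 = 20.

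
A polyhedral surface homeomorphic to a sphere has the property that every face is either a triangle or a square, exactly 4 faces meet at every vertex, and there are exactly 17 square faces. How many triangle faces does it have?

8

Let x be the number of triangles; then F = 17 + x.
Edge–face incidences: 2E = 4·17 + 3·x = 68 + 3x.
Every vertex has degree 4, so 4V = 2E.
Euler: V − E + F = 2 ⇒ (2E)/4 − E + (17 + x) = 2.
Multiply by 8: 2·(2E) − 4·(2E) + 8·(17 + x) = 16, i.e. 136 + 8x − 2·(68 + 3x) = 16.
Collecting terms: 2x = 16, so x = 8.
Then 2E = 68 + 3·8 = 92, so E = 46, V = 2E/4 = 23, F = 17 + 8 = 25.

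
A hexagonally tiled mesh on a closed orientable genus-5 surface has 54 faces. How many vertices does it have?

100

χ = 2 − 2·5 = -8, and every face is a hexagon so 6F = 2E.
E = 6·54/2 = 162. Then V = -8 + E − F = -8 + 162 − 54 = 100.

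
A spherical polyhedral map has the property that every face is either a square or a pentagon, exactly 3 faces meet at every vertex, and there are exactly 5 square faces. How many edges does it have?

15

Let x be the number of pentagons; then F = 5 + x.
Edge–face incidences: 2E = 4·5 + 5·x = 20 + 5x.
Every vertex has degree 3, so 3V = 2E.
Euler: V − E + F = 2 ⇒ (2E)/3 − E + (5 + x) = 2.
Multiply by 6: 2·(2E) − 3·(2E) + 6·(5 + x) = 12, i.e. 30 + 6x − (20 + 5x) = 12.
Collecting terms: x + 10 = 12, so x = 2.
Then 2E = 20 + 5·2 = 30, so E = 15, V = 2E/3 = 10, F = 5 + 2 = 7.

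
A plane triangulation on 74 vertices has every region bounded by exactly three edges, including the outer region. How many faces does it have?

In a plane triangulation 3F = 2E and V − E + F = 2, so F = 2V − 4 = 2·74 − 4 = 144.

144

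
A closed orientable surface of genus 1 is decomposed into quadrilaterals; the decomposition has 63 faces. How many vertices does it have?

χ = 2 − 2·1 = 0, and every face is a square so 4F = 2E.
E = 4·63/2 = 126. Then V = 0 + E − F = 0 + 126 − 63 = 63.

63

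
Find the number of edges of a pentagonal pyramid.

10

A pyramid on an n-gon base has one n-gon and n triangles: V = 5 + 1 = 6, E = 2·5 = 10, F = 5 + 1 = 6.
Check: V − E + F = 6 − 10 + 6 = 2.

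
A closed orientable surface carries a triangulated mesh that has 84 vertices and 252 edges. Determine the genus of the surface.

Every face is a triangle and each edge borders two faces, so 3F = 2·252, giving F = 168.
χ = V − E + F = 84 − 252 + 168 = 0.
For a closed orientable surface χ = 2 − 2g, so g = (2 − (0))/2 = 1.

1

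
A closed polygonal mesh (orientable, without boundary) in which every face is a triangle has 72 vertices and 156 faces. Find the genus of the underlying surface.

Every face is a triangle, so 2E = 3·156 = 468, giving E = 234.
χ = V − E + F = 72 − 234 + 156 = -6.
For a closed orientable surface χ = 2 − 2g, so g = (2 − (-6))/2 = 4.

4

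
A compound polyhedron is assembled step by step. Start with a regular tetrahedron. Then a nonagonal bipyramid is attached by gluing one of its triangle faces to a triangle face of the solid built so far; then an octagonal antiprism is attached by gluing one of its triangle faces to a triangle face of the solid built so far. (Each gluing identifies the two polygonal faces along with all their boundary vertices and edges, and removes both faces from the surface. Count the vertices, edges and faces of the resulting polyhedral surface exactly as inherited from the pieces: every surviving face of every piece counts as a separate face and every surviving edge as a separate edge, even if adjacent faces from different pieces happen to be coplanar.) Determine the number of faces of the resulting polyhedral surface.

36

A regular tetrahedron: V=4, E=6, F=4.
Attach a nonagonal bipyramid (V=11, E=27, F=18) along a 3-gon: merge 3 vertices and 3 edges, delete both glued faces → V=12, E=30, F=20.
Attach an octagonal antiprism (V=16, E=32, F=18) along a 3-gon: merge 3 vertices and 3 edges, delete both glued faces → V=25, E=59, F=36.
Check: V − E + F = 25 − 59 + 36 = 2.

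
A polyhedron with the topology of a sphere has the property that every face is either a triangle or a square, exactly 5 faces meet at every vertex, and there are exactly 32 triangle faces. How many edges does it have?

Let x be the number of squares; then F = 32 + x.
Edge–face incidences: 2E = 3·32 + 4·x = 96 + 4x.
Every vertex has degree 5, so 5V = 2E.
Euler: V − E + F = 2 ⇒ (2E)/5 − E + (32 + x) = 2.
Multiply by 10: 2·(2E) − 5·(2E) + 10·(32 + x) = 20, i.e. 320 + 10x − 3·(96 + 4x) = 20.
Collecting terms: −2x + 32 = 20, so −2x = −12, so x = 6.
Then 2E = 96 + 4·6 = 120, so E = 60, V = 2E/5 = 24, F = 32 + 6 = 38.

60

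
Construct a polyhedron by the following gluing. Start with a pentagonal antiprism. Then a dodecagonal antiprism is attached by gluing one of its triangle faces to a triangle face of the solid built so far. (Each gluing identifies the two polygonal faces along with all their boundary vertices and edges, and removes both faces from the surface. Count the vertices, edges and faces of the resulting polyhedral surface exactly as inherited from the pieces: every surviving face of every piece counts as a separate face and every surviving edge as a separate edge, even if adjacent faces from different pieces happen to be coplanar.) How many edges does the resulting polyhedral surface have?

65

A pentagonal antiprism: V=10, E=20, F=12.
Attach a dodecagonal antiprism (V=24, E=48, F=26) along a 3-gon: merge 3 vertices and 3 edges, delete both glued faces → V=31, E=65, F=36.
Check: V − E + F = 31 − 65 + 36 = 2.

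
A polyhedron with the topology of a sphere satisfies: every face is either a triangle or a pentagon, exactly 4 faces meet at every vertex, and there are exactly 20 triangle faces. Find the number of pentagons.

Let x be the number of pentagons; then F = 20 + x.
Edge–face incidences: 2E = 3·20 + 5·x = 60 + 5x.
Every vertex has degree 4, so 4V = 2E.
Euler: V − E + F = 2 ⇒ (2E)/4 − E + (20 + x) = 2.
Multiply by 8: 2·(2E) − 4·(2E) + 8·(20 + x) = 16, i.e. 160 + 8x − 2·(60 + 5x) = 16.
Collecting terms: −2x + 40 = 16, so −2x = −24, so x = 12.
Then 2E = 60 + 5·12 = 120, so E = 60, V = 2E/4 = 30, F = 20 + 12 = 32.

12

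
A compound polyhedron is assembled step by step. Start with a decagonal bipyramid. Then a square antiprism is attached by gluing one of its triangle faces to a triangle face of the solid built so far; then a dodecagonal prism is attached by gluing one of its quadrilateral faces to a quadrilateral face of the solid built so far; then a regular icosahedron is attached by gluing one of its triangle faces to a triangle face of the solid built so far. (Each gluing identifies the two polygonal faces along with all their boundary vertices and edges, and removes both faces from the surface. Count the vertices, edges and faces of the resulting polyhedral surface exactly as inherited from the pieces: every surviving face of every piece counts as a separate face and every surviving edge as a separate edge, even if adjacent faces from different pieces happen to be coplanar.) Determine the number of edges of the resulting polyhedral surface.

102

A decagonal bipyramid: V=12, E=30, F=20.
Attach a square antiprism (V=8, E=16, F=10) along a 3-gon: merge 3 vertices and 3 edges, delete both glued faces → V=17, E=43, F=28.
Attach a dodecagonal prism (V=24, E=36, F=14) along a 4-gon: merge 4 vertices and 4 edges, delete both glued faces → V=37, E=75, F=40.
Attach a regular icosahedron (V=12, E=30, F=20) along a 3-gon: merge 3 vertices and 3 edges, delete both glued faces → V=46, E=102, F=58.
Check: V − E + F = 46 − 102 + 58 = 2.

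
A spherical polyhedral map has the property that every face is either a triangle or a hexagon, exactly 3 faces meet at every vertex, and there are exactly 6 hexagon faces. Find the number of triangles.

4

Let x be the number of triangles; then F = 6 + x.
Edge–face incidences: 2E = 6·6 + 3·x = 36 + 3x.
Every vertex has degree 3, so 3V = 2E.
Euler: V − E + F = 2 ⇒ (2E)/3 − E + (6 + x) = 2.
Multiply by 6: 2·(2E) − 3·(2E) + 6·(6 + x) = 12, i.e. 36 + 6x − (36 + 3x) = 12.
Collecting terms: 3x = 12, so x = 4.
Then 2E = 36 + 3·4 = 48, so E = 24, V = 2E/3 = 16, F = 6 + 4 = 10.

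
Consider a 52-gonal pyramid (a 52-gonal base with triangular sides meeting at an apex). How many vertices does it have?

A pyramid on an n-gon base has one n-gon and n triangles: V = 52 + 1 = 53, E = 2·52 = 104, F = 52 + 1 = 53.

53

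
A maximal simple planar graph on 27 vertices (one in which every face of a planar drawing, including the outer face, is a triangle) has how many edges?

75

In a plane triangulation 3F = 2E and V − E + F = 2, so E = 3V − 6 = 3·27 − 6 = 75.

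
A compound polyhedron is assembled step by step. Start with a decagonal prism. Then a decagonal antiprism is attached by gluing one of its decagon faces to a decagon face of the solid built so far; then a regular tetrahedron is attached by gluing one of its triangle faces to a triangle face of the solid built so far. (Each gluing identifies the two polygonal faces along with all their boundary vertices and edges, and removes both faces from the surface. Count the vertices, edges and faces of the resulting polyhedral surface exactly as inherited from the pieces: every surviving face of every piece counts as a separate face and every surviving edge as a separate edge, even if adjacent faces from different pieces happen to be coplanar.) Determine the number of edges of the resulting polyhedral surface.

A decagonal prism: V=20, E=30, F=12.
Attach a decagonal antiprism (V=20, E=40, F=22) along a 10-gon: merge 10 vertices and 10 edges, delete both glued faces → V=30, E=60, F=32.
Attach a regular tetrahedron (V=4, E=6, F=4) along a 3-gon: merge 3 vertices and 3 edges, delete both glued faces → V=31, E=63, F=34.
Check: V − E + F = 31 − 63 + 34 = 2.

63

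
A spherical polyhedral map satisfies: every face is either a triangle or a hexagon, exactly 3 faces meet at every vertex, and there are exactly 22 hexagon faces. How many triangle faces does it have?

Let x be the number of triangles; then F = 22 + x.
Edge–face incidences: 2E = 6·22 + 3·x = 132 + 3x.
Every vertex has degree 3, so 3V = 2E.
Euler: V − E + F = 2 ⇒ (2E)/3 − E + (22 + x) = 2.
Multiply by 6: 2·(2E) − 3·(2E) + 6·(22 + x) = 12, i.e. 132 + 6x − (132 + 3x) = 12.
Collecting terms: 3x = 12, so x = 4.
Then 2E = 132 + 3·4 = 144, so E = 72, V = 2E/3 = 48, F = 22 + 4 = 26.

4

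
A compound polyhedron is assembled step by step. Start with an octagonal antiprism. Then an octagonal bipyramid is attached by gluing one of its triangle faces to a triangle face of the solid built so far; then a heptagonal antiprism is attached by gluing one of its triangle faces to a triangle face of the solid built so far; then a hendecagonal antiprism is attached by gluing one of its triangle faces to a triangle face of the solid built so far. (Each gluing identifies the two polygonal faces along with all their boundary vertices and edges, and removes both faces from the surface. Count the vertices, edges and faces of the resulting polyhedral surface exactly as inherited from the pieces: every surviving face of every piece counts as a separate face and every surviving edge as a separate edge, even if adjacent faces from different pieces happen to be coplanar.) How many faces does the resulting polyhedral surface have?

68

An octagonal antiprism: V=16, E=32, F=18.
Attach an octagonal bipyramid (V=10, E=24, F=16) along a 3-gon: merge 3 vertices and 3 edges, delete both glued faces → V=23, E=53, F=32.
Attach a heptagonal antiprism (V=14, E=28, F=16) along a 3-gon: merge 3 vertices and 3 edges, delete both glued faces → V=34, E=78, F=46.
Attach a hendecagonal antiprism (V=22, E=44, F=24) along a 3-gon: merge 3 vertices and 3 edges, delete both glued faces → V=53, E=119, F=68.
Check: V − E + F = 53 − 119 + 68 = 2.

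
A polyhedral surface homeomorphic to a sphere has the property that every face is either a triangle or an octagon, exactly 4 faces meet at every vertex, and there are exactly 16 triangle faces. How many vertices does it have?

16

Let x be the number of octagons; then F = 16 + x.
Edge–face incidences: 2E = 3·16 + 8·x = 48 + 8x.
Every vertex has degree 4, so 4V = 2E.
Euler: V − E + F = 2 ⇒ (2E)/4 − E + (16 + x) = 2.
Multiply by 8: 2·(2E) − 4·(2E) + 8·(16 + x) = 16, i.e. 128 + 8x − 2·(48 + 8x) = 16.
Collecting terms: −8x + 32 = 16, so −8x = −16, so x = 2.
Then 2E = 48 + 8·2 = 64, so E = 32, V = 2E/4 = 16, F = 16 + 2 = 18.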